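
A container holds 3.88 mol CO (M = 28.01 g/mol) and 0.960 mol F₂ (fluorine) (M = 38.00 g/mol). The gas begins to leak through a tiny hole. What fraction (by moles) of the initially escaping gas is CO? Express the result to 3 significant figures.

Rate_i ∝ x_i/√M_i (Graham's law weighted by mole fraction), so the effusate composition follows n_i/√M_i.
x_CO(eff) = (n_CO/√M_CO) / (n_CO/√M_CO + n_F₂/√M_F₂)
= (3.88/√28.01) / (3.88/√28.01 + 0.960/√38.00) = 0.7331/(0.7331 + 0.1557) = 0.825.

0.825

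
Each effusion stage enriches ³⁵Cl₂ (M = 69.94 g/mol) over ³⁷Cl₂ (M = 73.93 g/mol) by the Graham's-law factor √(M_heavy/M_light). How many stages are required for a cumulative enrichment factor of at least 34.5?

Single-stage factor α = √(73.93/69.94), so ln α = ½ ln(1.05705) = 0.02774.
Need α^N ≥ 34.5 ⇒ N ≥ ln(34.5) / ln α = 3.541 / 0.02774 = 127.65.
So at least 128 stages are needed.

128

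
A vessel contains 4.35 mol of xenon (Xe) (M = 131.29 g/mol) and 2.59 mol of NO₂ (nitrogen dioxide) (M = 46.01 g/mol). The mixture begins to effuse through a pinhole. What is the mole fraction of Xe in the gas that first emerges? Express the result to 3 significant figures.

0.499

Rate_i ∝ x_i/√M_i (Graham's law weighted by mole fraction), so the effusate composition follows n_i/√M_i.
x_Xe(eff) = (n_Xe/√M_Xe) / (n_Xe/√M_Xe + n_NO₂/√M_NO₂)
= (4.35/√131.29) / (4.35/√131.29 + 2.59/√46.01) = 0.3796/(0.3796 + 0.3818) = 0.499.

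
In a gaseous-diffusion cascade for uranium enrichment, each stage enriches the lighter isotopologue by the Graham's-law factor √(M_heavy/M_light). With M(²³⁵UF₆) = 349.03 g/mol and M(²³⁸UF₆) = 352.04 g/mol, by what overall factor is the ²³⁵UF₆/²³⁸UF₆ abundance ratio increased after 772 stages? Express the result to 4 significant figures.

27.51

Overall factor = α^772 with α = √(352.04/349.03), i.e. (352.04/349.03)^(772/2).
= 1.00862^386 = 27.51.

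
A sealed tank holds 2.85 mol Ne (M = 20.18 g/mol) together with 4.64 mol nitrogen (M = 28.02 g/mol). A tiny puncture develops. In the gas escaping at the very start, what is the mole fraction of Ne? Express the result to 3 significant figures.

0.420

Each component's effusion rate ∝ (its partial pressure)·(1/√M) ∝ n_i/√M_i.
So x_Ne in the escaping gas = (n_Ne/√M_Ne) / Σ(n_i/√M_i)
= (2.85/√20.18) / (2.85/√20.18 + 4.64/√28.02) = 0.6344/(0.6344 + 0.8766) = 0.420.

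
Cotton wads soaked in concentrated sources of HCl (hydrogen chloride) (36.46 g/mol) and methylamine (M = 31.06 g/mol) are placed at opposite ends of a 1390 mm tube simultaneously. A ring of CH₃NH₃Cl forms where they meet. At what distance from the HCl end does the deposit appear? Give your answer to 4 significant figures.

667.2 mm

In equal time, each gas travels a distance ∝ its rate ∝ 1/√M, so d_HCl/d_CH₃NH₂ = √(M_CH₃NH₂/M_HCl) = √(31.06/36.46) = 0.9230.
With d_HCl + d_CH₃NH₂ = 1390 mm, d_CH₃NH₂ = 1390/(1 + 0.9230) = 722.8 mm.
d_HCl = 1390 − 722.8 = 667.2 mm.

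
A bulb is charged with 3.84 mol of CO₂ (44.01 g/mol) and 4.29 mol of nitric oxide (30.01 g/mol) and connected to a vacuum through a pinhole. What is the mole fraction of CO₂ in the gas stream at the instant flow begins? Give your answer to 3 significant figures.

0.425

The effusion rate of species i is ∝ p_i/√M_i ∝ n_i/√M_i.
So x_CO₂ in the escaping gas = (n_CO₂/√M_CO₂) / Σ(n_i/√M_i)
= (3.84/√44.01) / (3.84/√44.01 + 4.29/√30.01) = 0.5788/(0.5788 + 0.7831) = 0.425.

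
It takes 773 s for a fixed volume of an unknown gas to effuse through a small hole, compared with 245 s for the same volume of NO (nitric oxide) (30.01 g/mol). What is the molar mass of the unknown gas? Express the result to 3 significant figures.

299 g/mol

Since effusion rate ∝ 1/√M, t_X/t_NO = √(M_X/M_NO).
773/245 = 3.155 = √(M_X/30.01)
M_X = 30.01 × 3.155² = 30.01 × 9.955 = 299 g/mol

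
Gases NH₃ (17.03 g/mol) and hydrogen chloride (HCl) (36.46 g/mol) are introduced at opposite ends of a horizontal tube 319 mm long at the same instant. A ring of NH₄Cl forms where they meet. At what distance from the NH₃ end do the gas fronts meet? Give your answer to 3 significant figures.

The fronts meet when d_NH₃ + d_HCl = L with d_NH₃/d_HCl = √(M_HCl/M_NH₃) (Graham's law). Here √(M_HCl/M_NH₃) = √(36.46/17.03) = 1.463.
With d_NH₃ + d_HCl = 319 mm, d_HCl = 319/(1 + 1.463) = 129.5 mm.
d_NH₃ = 319 − 129.5 = 189 mm.

189 mm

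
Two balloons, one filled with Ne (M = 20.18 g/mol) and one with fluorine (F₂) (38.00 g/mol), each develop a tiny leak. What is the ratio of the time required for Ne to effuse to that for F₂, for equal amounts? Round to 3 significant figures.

0.729

Graham's law gives t_Ne/t_F₂ = √(M_Ne/M_F₂) = √(20.18/38.00) = √0.5311 = 0.729.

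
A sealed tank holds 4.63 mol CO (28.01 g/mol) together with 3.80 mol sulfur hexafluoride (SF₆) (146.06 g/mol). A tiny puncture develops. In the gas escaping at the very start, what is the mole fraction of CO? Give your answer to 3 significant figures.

Effusion rate of each component ∝ n_i/√M_i (partial pressure × 1/√M).
So x_CO in the escaping gas = (n_CO/√M_CO) / Σ(n_i/√M_i)
= (4.63/√28.01) / (4.63/√28.01 + 3.80/√146.06) = 0.8748/(0.8748 + 0.3144) = 0.736.

0.736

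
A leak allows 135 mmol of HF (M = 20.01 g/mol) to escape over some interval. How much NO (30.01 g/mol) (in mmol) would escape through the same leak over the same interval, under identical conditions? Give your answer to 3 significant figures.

By Graham's law, rate_NO/rate_HF = √(M_HF/M_NO) = √(20.01/30.01) = √0.6668 = 0.8166.
So the amount for NO is 135 × 0.8166 = 110 mmol.

110 mmol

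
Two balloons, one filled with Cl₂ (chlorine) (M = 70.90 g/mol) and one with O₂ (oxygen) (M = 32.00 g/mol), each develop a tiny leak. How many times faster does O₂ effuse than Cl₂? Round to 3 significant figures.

Using Graham's law: rate_O₂/rate_Cl₂ = √(M_Cl₂/M_O₂) = √(70.90/32.00) = √2.216 = 1.49.

1.49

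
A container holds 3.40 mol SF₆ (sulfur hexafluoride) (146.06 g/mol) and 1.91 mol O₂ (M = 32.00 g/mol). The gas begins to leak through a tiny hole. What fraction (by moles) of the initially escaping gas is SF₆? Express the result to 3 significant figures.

0.455

Each component's effusion rate ∝ (its partial pressure)·(1/√M) ∝ n_i/√M_i.
Mole fraction of SF₆ in the effusate = (n_SF₆/√M_SF₆) / (n_SF₆/√M_SF₆ + n_O₂/√M_O₂)
= (3.40/√146.06) / (3.40/√146.06 + 1.91/√32.00) = 0.2813/(0.2813 + 0.3376) = 0.455.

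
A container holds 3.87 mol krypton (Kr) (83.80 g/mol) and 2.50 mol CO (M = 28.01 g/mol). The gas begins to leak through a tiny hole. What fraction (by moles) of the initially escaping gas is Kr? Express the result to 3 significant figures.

0.472

Rate_i ∝ x_i/√M_i (Graham's law weighted by mole fraction), so the effusate composition follows n_i/√M_i.
x_Kr(eff) = (n_Kr/√M_Kr) / (n_Kr/√M_Kr + n_CO/√M_CO)
= (3.87/√83.80) / (3.87/√83.80 + 2.50/√28.01) = 0.4228/(0.4228 + 0.4724) = 0.472.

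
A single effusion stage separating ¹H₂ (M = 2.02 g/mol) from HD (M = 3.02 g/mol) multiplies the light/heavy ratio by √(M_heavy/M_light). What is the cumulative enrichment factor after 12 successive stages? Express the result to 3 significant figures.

11.2

The single-stage factor is √(M_heavy/M_light), so 12 stages give [√(3.02/2.02)]^12 = (3.02/2.02)^(12/2).
= 1.49505^6 = 11.2.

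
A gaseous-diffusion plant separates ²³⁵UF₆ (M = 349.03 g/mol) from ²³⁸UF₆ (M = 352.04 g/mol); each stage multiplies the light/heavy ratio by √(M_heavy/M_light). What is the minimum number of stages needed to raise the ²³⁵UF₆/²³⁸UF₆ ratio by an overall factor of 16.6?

655

Single-stage factor α = √(352.04/349.03), so ln α = ½ ln(1.00862) = 0.004293.
Need α^N ≥ 16.6 ⇒ N ≥ ln(16.6) / ln α = 2.809 / 0.004293 = 654.34.
So at least 655 stages are needed.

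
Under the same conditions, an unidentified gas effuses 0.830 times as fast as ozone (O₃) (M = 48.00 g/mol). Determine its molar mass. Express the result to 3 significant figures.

69.7 g/mol

Using Graham's law: rate_X/rate_O₃ = √(M_O₃/M_X).
0.830 = √(48.00/M_X)
M_X = 48.00 / 0.830² = 48.00 / 0.6889 = 69.7 g/mol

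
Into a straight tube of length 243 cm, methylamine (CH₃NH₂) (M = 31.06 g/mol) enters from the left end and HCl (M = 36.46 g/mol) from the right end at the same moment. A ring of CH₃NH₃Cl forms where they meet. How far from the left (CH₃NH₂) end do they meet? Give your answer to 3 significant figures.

126 cm

Distances travelled in equal time are proportional to diffusion rates, so d_CH₃NH₂/d_HCl = √(M_HCl/M_CH₃NH₂) = √(36.46/31.06) = 1.083.
With d_CH₃NH₂ + d_HCl = 243 cm, d_HCl = 243/(1 + 1.083) = 116.6 cm.
d_CH₃NH₂ = 243 − 116.6 = 126 cm.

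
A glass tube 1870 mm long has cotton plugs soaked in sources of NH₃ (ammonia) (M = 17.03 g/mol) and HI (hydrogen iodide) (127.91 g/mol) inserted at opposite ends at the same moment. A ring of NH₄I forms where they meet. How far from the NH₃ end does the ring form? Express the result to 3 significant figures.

In equal time, each gas travels a distance ∝ its rate ∝ 1/√M, so d_NH₃/d_HI = √(M_HI/M_NH₃) = √(127.91/17.03) = 2.741.
With d_NH₃ + d_HI = 1870 mm, d_HI = 1870/(1 + 2.741) = 499.9 mm.
d_NH₃ = 1870 − 499.9 = 1370 mm.

1370 mm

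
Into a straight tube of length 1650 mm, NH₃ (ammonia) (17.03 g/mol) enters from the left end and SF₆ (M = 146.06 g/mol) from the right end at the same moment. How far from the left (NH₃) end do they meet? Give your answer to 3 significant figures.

1230 mm

Graham's law gives d_NH₃/d_SF₆ = rate_NH₃/rate_SF₆ = √(M_SF₆/M_NH₃) = √(146.06/17.03) = 2.929.
With d_NH₃ + d_SF₆ = 1650 mm, d_SF₆ = 1650/(1 + 2.929) = 420.0 mm.
d_NH₃ = 1650 − 420.0 = 1230 mm.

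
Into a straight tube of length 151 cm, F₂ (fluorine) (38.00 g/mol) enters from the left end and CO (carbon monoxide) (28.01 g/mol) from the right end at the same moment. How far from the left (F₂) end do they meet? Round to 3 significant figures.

69.8 cm

Distances travelled in equal time are proportional to diffusion rates, so d_F₂/d_CO = √(M_CO/M_F₂) = √(28.01/38.00) = 0.8585.
With d_F₂ + d_CO = 151 cm, d_CO = 151/(1 + 0.8585) = 81.25 cm.
d_F₂ = 151 − 81.25 = 69.8 cm.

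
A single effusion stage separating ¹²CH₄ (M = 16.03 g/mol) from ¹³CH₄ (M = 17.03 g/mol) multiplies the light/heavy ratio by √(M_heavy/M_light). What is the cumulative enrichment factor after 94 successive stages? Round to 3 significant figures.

17.2

After 94 stages the ratio has grown by (√(17.03/16.03))^94 = (17.03/16.03)^(94/2).
= 1.06238^47 = 17.2.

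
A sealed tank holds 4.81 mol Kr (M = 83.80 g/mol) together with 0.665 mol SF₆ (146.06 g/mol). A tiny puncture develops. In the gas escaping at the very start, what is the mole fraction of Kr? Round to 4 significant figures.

Effusion rate of each component ∝ n_i/√M_i (partial pressure × 1/√M).
x_Kr(eff) = (n_Kr/√M_Kr) / (n_Kr/√M_Kr + n_SF₆/√M_SF₆)
= (4.81/√83.80) / (4.81/√83.80 + 0.665/√146.06) = 0.5254/(0.5254 + 0.05502) = 0.9052.

0.9052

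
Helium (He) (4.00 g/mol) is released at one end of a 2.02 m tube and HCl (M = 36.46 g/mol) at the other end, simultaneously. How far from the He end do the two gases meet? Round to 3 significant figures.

1.52 m

Graham's law gives d_He/d_HCl = rate_He/rate_HCl = √(M_HCl/M_He) = √(36.46/4.00) = 3.019.
With d_He + d_HCl = 2.02 m, d_HCl = 2.02/(1 + 3.019) = 0.5026 m.
d_He = 2.02 − 0.5026 = 1.52 m.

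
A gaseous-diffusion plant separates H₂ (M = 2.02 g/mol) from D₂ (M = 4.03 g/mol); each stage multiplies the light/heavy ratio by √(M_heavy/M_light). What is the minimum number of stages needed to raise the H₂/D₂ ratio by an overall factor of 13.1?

8

Per stage α = (4.03/2.02)^(1/2) = 1.99505^0.5, giving ln α = 0.3453.
Need α^N ≥ 13.1 ⇒ N ≥ ln(13.1) / ln α = 2.573 / 0.3453 = 7.45.
Rounding up, N = 8 stages.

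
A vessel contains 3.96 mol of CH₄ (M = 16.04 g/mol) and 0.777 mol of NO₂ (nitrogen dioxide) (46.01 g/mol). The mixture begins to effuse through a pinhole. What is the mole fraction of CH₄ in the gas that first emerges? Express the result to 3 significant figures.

Rate_i ∝ x_i/√M_i (Graham's law weighted by mole fraction), so the effusate composition follows n_i/√M_i.
So x_CH₄ in the escaping gas = (n_CH₄/√M_CH₄) / Σ(n_i/√M_i)
= (3.96/√16.04) / (3.96/√16.04 + 0.777/√46.01) = 0.9888/(0.9888 + 0.1145) = 0.896.

0.896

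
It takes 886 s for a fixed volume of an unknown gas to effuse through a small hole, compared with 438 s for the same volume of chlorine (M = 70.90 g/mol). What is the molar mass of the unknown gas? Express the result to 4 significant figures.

Graham's law gives t_X/t_Cl₂ = √(M_X/M_Cl₂).
886/438 = 2.023 = √(M_X/70.90)
M_X = 70.90 × 2.023² = 70.90 × 4.092 = 290.1 g/mol

290.1 g/mol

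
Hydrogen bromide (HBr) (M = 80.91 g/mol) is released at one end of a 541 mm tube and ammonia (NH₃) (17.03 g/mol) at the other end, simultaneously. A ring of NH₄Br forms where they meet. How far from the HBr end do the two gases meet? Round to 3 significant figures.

Graham's law gives d_HBr/d_NH₃ = rate_HBr/rate_NH₃ = √(M_NH₃/M_HBr) = √(17.03/80.91) = 0.4588.
With d_HBr + d_NH₃ = 541 mm, d_NH₃ = 541/(1 + 0.4588) = 370.9 mm.
d_HBr = 541 − 370.9 = 170 mm.

170 mm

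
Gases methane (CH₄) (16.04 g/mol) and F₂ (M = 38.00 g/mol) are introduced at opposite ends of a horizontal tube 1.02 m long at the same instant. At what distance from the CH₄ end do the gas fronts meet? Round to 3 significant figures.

0.618 m

Graham's law gives d_CH₄/d_F₂ = rate_CH₄/rate_F₂ = √(M_F₂/M_CH₄) = √(38.00/16.04) = 1.539.
With d_CH₄ + d_F₂ = 1.02 m, d_F₂ = 1.02/(1 + 1.539) = 0.4017 m.
d_CH₄ = 1.02 − 0.4017 = 0.618 m.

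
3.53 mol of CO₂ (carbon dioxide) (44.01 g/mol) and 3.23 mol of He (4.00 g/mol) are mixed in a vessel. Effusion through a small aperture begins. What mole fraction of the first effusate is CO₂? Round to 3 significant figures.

0.248

Effusion rate of each component ∝ n_i/√M_i (partial pressure × 1/√M).
x_CO₂(eff) = (n_CO₂/√M_CO₂) / (n_CO₂/√M_CO₂ + n_He/√M_He)
= (3.53/√44.01) / (3.53/√44.01 + 3.23/√4.00) = 0.5321/(0.5321 + 1.615) = 0.248.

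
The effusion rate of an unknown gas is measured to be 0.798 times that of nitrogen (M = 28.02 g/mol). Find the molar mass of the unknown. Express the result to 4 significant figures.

Since effusion rate ∝ 1/√M, rate_X/rate_N₂ = √(M_N₂/M_X).
0.798 = √(28.02/M_X)
M_X = 28.02 / 0.798² = 28.02 / 0.6368 = 44.00 g/mol

44.00 g/mol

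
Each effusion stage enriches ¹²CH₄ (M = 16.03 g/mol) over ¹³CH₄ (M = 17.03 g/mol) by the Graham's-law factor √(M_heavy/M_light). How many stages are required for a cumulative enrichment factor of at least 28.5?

With α = √(17.03/16.03) per stage, ln α = ½ ln(1.06238) = 0.03026.
Need α^N ≥ 28.5 ⇒ N ≥ ln(28.5) / ln α = 3.350 / 0.03026 = 110.71.
Rounding up, N = 111 stages.

111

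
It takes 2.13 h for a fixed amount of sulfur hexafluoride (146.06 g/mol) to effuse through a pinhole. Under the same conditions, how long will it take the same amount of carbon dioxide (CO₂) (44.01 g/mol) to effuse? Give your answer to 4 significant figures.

Using Graham's law: t_CO₂/t_SF₆ = √(M_CO₂/M_SF₆) = √(44.01/146.06) = √0.3013 = 0.5489.
So the time for CO₂ is 2.13 × 0.5489 = 1.169 h.

1.169 h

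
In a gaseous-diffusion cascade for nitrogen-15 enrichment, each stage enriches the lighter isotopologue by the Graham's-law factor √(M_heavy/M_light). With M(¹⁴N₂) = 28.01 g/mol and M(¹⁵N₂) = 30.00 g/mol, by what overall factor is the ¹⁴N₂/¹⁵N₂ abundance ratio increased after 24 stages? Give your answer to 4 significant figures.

2.279

Each stage multiplies the ratio by α = √(30.00/28.01), so after 24 stages the overall factor is α^24 = (30.00/28.01)^(24/2).
= 1.07105^12 = 2.279.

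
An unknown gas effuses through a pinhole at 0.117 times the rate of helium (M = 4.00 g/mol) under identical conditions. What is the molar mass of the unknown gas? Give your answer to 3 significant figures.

From Graham's law, rate_X/rate_He = √(M_He/M_X).
0.117 = √(4.00/M_X)
M_X = 4.00 / 0.117² = 4.00 / 0.01369 = 292 g/mol

292 g/mol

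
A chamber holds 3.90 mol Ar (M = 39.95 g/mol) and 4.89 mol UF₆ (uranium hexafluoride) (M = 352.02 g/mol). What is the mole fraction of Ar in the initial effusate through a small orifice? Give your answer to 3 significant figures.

The effusion rate of species i is ∝ p_i/√M_i ∝ n_i/√M_i.
x_Ar(eff) = (n_Ar/√M_Ar) / (n_Ar/√M_Ar + n_UF₆/√M_UF₆)
= (3.90/√39.95) / (3.90/√39.95 + 4.89/√352.02) = 0.6170/(0.6170 + 0.2606) = 0.703.

0.703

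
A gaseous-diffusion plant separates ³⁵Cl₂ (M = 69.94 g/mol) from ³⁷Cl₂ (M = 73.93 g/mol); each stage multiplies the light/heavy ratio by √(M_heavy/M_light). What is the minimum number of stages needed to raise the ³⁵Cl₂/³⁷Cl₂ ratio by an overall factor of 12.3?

With α = √(73.93/69.94) per stage, ln α = ½ ln(1.05705) = 0.02774.
Need α^N ≥ 12.3 ⇒ N ≥ ln(12.3) / ln α = 2.510 / 0.02774 = 90.47.
Minimum whole number of stages: N = 91.

91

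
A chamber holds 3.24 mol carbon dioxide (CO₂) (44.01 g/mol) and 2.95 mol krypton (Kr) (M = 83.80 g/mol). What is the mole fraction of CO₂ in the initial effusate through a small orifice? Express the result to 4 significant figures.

0.6025

Rate_i ∝ x_i/√M_i (Graham's law weighted by mole fraction), so the effusate composition follows n_i/√M_i.
Mole fraction of CO₂ in the effusate = (n_CO₂/√M_CO₂) / (n_CO₂/√M_CO₂ + n_Kr/√M_Kr)
= (3.24/√44.01) / (3.24/√44.01 + 2.95/√83.80) = 0.4884/(0.4884 + 0.3223) = 0.6025.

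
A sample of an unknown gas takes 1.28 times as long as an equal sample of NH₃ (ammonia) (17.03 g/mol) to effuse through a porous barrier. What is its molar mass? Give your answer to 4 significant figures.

Graham's law gives t_X/t_NH₃ = √(M_X/M_NH₃).
1.28 = √(M_X/17.03)
M_X = 17.03 × 1.28² = 17.03 × 1.638 = 27.90 g/mol

27.90 g/mol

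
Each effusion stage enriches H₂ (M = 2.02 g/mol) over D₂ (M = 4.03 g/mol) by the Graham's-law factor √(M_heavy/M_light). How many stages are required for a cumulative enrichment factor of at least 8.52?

Single-stage factor α = √(4.03/2.02), so ln α = ½ ln(1.99505) = 0.3453.
Need α^N ≥ 8.52 ⇒ N ≥ ln(8.52) / ln α = 2.142 / 0.3453 = 6.20.
Rounding up, N = 7 stages.

7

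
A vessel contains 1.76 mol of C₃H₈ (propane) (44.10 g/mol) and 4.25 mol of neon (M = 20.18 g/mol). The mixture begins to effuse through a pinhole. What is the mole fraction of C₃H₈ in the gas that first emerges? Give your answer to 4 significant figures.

Effusion rate of each component ∝ n_i/√M_i (partial pressure × 1/√M).
Mole fraction of C₃H₈ in the effusate = (n_C₃H₈/√M_C₃H₈) / (n_C₃H₈/√M_C₃H₈ + n_Ne/√M_Ne)
= (1.76/√44.10) / (1.76/√44.10 + 4.25/√20.18) = 0.2650/(0.2650 + 0.9461) = 0.2188.

0.2188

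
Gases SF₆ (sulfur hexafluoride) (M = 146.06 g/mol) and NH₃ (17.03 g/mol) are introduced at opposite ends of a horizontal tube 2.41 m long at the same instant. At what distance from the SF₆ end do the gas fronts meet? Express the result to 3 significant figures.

0.613 m

The fronts meet when d_SF₆ + d_NH₃ = L with d_SF₆/d_NH₃ = √(M_NH₃/M_SF₆) (Graham's law). Here √(M_NH₃/M_SF₆) = √(17.03/146.06) = 0.3415.
With d_SF₆ + d_NH₃ = 2.41 m, d_NH₃ = 2.41/(1 + 0.3415) = 1.797 m.
d_SF₆ = 2.41 − 1.797 = 0.613 m.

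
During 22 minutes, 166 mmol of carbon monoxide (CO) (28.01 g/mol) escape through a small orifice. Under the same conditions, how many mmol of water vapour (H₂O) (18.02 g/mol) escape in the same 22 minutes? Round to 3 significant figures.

Graham's law gives rate_H₂O/rate_CO = √(M_CO/M_H₂O) = √(28.01/18.02) = √1.554 = 1.247.
So the amount for H₂O is 166 × 1.247 = 207 mmol.

207 mmol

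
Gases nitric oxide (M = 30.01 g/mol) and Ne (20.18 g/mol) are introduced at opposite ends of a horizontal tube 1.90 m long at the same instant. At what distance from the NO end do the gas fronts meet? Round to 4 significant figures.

Distances travelled in equal time are proportional to diffusion rates, so d_NO/d_Ne = √(M_Ne/M_NO) = √(20.18/30.01) = 0.8200.
With d_NO + d_Ne = 1.90 m, d_Ne = 1.90/(1 + 0.8200) = 1.044 m.
d_NO = 1.90 − 1.044 = 0.8561 m.

0.8561 m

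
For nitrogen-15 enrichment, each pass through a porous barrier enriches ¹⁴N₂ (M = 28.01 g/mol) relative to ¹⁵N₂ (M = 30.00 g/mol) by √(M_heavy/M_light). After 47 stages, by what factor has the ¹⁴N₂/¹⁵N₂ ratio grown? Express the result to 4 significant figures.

Overall factor = α^47 with α = √(30.00/28.01), i.e. (30.00/28.01)^(47/2).
= 1.07105^(47/2) = 5.018.

5.018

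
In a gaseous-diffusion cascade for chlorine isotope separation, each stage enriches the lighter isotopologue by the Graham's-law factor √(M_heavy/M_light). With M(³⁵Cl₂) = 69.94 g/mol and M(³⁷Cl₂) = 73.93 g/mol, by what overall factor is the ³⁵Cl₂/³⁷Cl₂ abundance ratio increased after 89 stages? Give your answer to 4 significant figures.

11.81

Overall factor = α^89 with α = √(73.93/69.94), i.e. (73.93/69.94)^(89/2).
= 1.05705^(89/2) = 11.81.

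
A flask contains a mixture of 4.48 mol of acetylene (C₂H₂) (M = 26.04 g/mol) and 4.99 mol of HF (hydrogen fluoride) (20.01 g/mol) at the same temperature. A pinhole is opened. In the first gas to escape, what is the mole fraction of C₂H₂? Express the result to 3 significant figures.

0.440

Effusion rate of each component ∝ n_i/√M_i (partial pressure × 1/√M).
So x_C₂H₂ in the escaping gas = (n_C₂H₂/√M_C₂H₂) / Σ(n_i/√M_i)
= (4.48/√26.04) / (4.48/√26.04 + 4.99/√20.01) = 0.8779/(0.8779 + 1.116) = 0.440.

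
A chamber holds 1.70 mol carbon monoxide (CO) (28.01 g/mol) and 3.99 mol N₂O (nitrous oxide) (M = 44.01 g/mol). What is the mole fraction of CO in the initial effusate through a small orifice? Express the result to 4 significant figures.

The effusion rate of species i is ∝ p_i/√M_i ∝ n_i/√M_i.
x_CO(eff) = (n_CO/√M_CO) / (n_CO/√M_CO + n_N₂O/√M_N₂O)
= (1.70/√28.01) / (1.70/√28.01 + 3.99/√44.01) = 0.3212/(0.3212 + 0.6014) = 0.3481.

0.3481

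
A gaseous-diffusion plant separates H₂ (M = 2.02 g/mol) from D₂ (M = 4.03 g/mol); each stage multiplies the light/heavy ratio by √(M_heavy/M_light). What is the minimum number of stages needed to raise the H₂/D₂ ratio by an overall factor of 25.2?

10

Single-stage factor α = √(4.03/2.02), so ln α = ½ ln(1.99505) = 0.3453.
Need α^N ≥ 25.2 ⇒ N ≥ ln(25.2) / ln α = 3.227 / 0.3453 = 9.34.
Minimum whole number of stages: N = 10.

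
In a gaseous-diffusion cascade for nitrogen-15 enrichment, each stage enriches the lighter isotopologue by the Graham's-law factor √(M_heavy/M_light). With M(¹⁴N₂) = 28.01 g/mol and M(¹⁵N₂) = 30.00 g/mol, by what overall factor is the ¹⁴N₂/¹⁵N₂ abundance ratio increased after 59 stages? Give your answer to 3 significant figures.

7.57

Overall factor = α^59 with α = √(30.00/28.01), i.e. (30.00/28.01)^(59/2).
= 1.07105^(59/2) = 7.57.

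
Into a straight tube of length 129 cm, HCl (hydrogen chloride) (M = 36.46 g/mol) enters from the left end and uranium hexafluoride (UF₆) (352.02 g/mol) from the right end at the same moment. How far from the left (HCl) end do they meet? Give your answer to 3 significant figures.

The fronts meet when d_HCl + d_UF₆ = L with d_HCl/d_UF₆ = √(M_UF₆/M_HCl) (Graham's law). Here √(M_UF₆/M_HCl) = √(352.02/36.46) = 3.107.
With d_HCl + d_UF₆ = 129 cm, d_UF₆ = 129/(1 + 3.107) = 31.41 cm.
d_HCl = 129 − 31.41 = 97.6 cm.

97.6 cm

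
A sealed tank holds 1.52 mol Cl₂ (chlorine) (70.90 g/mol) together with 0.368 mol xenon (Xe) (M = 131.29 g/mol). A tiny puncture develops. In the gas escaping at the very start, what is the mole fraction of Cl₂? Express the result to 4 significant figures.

0.8490

Rate_i ∝ x_i/√M_i (Graham's law weighted by mole fraction), so the effusate composition follows n_i/√M_i.
Mole fraction of Cl₂ in the effusate = (n_Cl₂/√M_Cl₂) / (n_Cl₂/√M_Cl₂ + n_Xe/√M_Xe)
= (1.52/√70.90) / (1.52/√70.90 + 0.368/√131.29) = 0.1805/(0.1805 + 0.03212) = 0.8490.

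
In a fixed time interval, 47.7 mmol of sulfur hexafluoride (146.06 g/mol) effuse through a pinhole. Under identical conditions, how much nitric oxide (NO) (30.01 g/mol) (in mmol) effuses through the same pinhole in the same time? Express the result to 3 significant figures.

105 mmol

Since effusion rate ∝ 1/√M, rate_NO/rate_SF₆ = √(M_SF₆/M_NO) = √(146.06/30.01) = √4.867 = 2.206.
So the amount for NO is 47.7 × 2.206 = 105 mmol.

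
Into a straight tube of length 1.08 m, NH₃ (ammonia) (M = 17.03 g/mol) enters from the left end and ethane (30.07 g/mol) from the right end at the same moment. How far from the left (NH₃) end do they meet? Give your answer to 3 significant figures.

Graham's law gives d_NH₃/d_C₂H₆ = rate_NH₃/rate_C₂H₆ = √(M_C₂H₆/M_NH₃) = √(30.07/17.03) = 1.329.
With d_NH₃ + d_C₂H₆ = 1.08 m, d_C₂H₆ = 1.08/(1 + 1.329) = 0.4638 m.
d_NH₃ = 1.08 − 0.4638 = 0.616 m.

0.616 m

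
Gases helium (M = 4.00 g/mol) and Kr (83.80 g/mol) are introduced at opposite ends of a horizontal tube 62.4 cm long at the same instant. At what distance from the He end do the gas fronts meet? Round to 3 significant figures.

51.2 cm

Distances travelled in equal time are proportional to diffusion rates, so d_He/d_Kr = √(M_Kr/M_He) = √(83.80/4.00) = 4.577.
With d_He + d_Kr = 62.4 cm, d_Kr = 62.4/(1 + 4.577) = 11.19 cm.
d_He = 62.4 − 11.19 = 51.2 cm.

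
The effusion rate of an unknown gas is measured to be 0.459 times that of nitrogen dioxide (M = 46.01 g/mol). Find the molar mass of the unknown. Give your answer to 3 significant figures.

By Graham's law, rate_X/rate_NO₂ = √(M_NO₂/M_X).
0.459 = √(46.01/M_X)
M_X = 46.01 / 0.459² = 46.01 / 0.2107 = 218 g/mol

218 g/mol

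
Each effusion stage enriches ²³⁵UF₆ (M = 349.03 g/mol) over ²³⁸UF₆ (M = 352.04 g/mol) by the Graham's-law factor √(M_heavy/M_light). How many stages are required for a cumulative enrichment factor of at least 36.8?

840

With α = √(352.04/349.03) per stage, ln α = ½ ln(1.00862) = 0.004293.
Need α^N ≥ 36.8 ⇒ N ≥ ln(36.8) / ln α = 3.605 / 0.004293 = 839.76.
Minimum whole number of stages: N = 840.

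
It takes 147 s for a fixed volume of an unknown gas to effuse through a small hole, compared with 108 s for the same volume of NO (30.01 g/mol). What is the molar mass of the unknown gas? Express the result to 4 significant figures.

From Graham's law, t_X/t_NO = √(M_X/M_NO).
147/108 = 1.361 = √(M_X/30.01)
M_X = 30.01 × 1.361² = 30.01 × 1.853 = 55.60 g/mol

55.60 g/mol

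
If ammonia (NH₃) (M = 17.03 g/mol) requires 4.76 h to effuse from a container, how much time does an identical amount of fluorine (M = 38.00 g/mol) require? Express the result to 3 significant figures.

7.11 h

Graham's law gives t_F₂/t_NH₃ = √(M_F₂/M_NH₃) = √(38.00/17.03) = √2.231 = 1.494.
So the time for F₂ is 4.76 × 1.494 = 7.11 h.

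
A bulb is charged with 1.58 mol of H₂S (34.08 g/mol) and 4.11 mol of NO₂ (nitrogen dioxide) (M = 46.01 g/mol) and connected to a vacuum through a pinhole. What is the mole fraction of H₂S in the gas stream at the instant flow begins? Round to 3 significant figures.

The effusion rate of species i is ∝ p_i/√M_i ∝ n_i/√M_i.
x_H₂S(eff) = (n_H₂S/√M_H₂S) / (n_H₂S/√M_H₂S + n_NO₂/√M_NO₂)
= (1.58/√34.08) / (1.58/√34.08 + 4.11/√46.01) = 0.2706/(0.2706 + 0.6059) = 0.309.

0.309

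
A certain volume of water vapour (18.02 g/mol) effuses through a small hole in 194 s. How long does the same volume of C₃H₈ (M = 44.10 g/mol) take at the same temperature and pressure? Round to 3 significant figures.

303 s

Since effusion rate ∝ 1/√M, t_C₃H₈/t_H₂O = √(M_C₃H₈/M_H₂O) = √(44.10/18.02) = √2.447 = 1.564.
So the time for C₃H₈ is 194 × 1.564 = 303 s.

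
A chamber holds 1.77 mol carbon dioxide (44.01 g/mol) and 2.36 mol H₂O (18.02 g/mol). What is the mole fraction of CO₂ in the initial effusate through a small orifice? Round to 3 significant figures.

0.324

Effusion rate of each component ∝ n_i/√M_i (partial pressure × 1/√M).
x_CO₂(eff) = (n_CO₂/√M_CO₂) / (n_CO₂/√M_CO₂ + n_H₂O/√M_H₂O)
= (1.77/√44.01) / (1.77/√44.01 + 2.36/√18.02) = 0.2668/(0.2668 + 0.5559) = 0.324.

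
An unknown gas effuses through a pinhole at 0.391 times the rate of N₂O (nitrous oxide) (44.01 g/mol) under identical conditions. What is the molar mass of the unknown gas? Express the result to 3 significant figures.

Graham's law gives rate_X/rate_N₂O = √(M_N₂O/M_X).
0.391 = √(44.01/M_X)
M_X = 44.01 / 0.391² = 44.01 / 0.1529 = 288 g/mol

288 g/mol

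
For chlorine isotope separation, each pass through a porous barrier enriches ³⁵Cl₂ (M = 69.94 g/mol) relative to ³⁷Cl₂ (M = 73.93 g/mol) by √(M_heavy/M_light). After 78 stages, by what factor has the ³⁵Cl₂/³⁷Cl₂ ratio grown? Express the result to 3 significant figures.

Overall factor = α^78 with α = √(73.93/69.94), i.e. (73.93/69.94)^(78/2).
= 1.05705^39 = 8.70.

8.70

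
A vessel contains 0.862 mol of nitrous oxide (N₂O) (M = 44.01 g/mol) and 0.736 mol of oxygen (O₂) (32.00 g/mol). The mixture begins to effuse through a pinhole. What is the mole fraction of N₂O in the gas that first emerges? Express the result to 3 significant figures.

0.500

Rate_i ∝ x_i/√M_i (Graham's law weighted by mole fraction), so the effusate composition follows n_i/√M_i.
x_N₂O(eff) = (n_N₂O/√M_N₂O) / (n_N₂O/√M_N₂O + n_O₂/√M_O₂)
= (0.862/√44.01) / (0.862/√44.01 + 0.736/√32.00) = 0.1299/(0.1299 + 0.1301) = 0.500.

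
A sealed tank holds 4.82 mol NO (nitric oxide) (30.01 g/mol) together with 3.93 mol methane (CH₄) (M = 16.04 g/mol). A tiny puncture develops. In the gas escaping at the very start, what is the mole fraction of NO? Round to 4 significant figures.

0.4728

Each component's effusion rate ∝ (its partial pressure)·(1/√M) ∝ n_i/√M_i.
Mole fraction of NO in the effusate = (n_NO/√M_NO) / (n_NO/√M_NO + n_CH₄/√M_CH₄)
= (4.82/√30.01) / (4.82/√30.01 + 3.93/√16.04) = 0.8799/(0.8799 + 0.9813) = 0.4728.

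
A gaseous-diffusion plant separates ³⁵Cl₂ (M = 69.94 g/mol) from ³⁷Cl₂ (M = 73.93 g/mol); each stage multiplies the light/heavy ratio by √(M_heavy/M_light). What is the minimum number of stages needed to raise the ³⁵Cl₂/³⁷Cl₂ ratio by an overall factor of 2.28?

30

Single-stage factor α = √(73.93/69.94), so ln α = ½ ln(1.05705) = 0.02774.
Need α^N ≥ 2.28 ⇒ N ≥ ln(2.28) / ln α = 0.8242 / 0.02774 = 29.71.
So at least 30 stages are needed.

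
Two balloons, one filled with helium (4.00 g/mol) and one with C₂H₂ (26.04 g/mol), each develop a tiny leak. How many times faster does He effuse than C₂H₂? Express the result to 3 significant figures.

Graham's law gives rate_He/rate_C₂H₂ = √(M_C₂H₂/M_He) = √(26.04/4.00) = √6.510 = 2.55.

2.55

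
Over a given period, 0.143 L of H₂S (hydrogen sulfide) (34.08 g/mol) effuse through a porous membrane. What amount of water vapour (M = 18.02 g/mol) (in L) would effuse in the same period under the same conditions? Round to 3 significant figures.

Graham's law gives rate_H₂O/rate_H₂S = √(M_H₂S/M_H₂O) = √(34.08/18.02) = √1.891 = 1.375.
So the volume for H₂O is 0.143 × 1.375 = 0.197 L.

0.197 L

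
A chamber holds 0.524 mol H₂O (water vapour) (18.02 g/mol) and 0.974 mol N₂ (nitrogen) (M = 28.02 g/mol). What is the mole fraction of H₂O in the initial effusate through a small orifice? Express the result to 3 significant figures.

0.402

The effusion rate of species i is ∝ p_i/√M_i ∝ n_i/√M_i.
Mole fraction of H₂O in the effusate = (n_H₂O/√M_H₂O) / (n_H₂O/√M_H₂O + n_N₂/√M_N₂)
= (0.524/√18.02) / (0.524/√18.02 + 0.974/√28.02) = 0.1234/(0.1234 + 0.1840) = 0.402.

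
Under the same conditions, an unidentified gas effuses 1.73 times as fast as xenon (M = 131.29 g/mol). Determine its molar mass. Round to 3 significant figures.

Using Graham's law: rate_X/rate_Xe = √(M_Xe/M_X).
1.73 = √(131.29/M_X)
M_X = 131.29 / 1.73² = 131.29 / 2.993 = 43.9 g/mol

43.9 g/mol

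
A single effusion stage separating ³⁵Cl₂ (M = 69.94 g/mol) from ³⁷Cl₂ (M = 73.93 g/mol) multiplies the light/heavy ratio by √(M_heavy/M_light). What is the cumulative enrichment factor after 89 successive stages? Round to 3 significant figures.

After 89 stages the ratio has grown by (√(73.93/69.94))^89 = (73.93/69.94)^(89/2).
= 1.05705^(89/2) = 11.8.

11.8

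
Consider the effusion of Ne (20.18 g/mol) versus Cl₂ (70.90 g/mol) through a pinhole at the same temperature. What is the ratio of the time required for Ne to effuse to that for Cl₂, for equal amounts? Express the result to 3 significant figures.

Since effusion rate ∝ 1/√M, t_Ne/t_Cl₂ = √(M_Ne/M_Cl₂) = √(20.18/70.90) = √0.2846 = 0.534.

0.534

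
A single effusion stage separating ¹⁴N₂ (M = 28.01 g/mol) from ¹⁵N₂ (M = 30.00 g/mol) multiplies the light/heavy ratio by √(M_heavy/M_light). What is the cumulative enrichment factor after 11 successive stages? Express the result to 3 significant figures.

1.46

After 11 stages the ratio has grown by (√(30.00/28.01))^11 = (30.00/28.01)^(11/2).
= 1.07105^(11/2) = 1.46.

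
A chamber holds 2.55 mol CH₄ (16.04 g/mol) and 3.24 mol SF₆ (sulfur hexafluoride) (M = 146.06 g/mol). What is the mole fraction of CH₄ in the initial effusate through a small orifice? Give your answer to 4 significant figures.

Each component's effusion rate ∝ (its partial pressure)·(1/√M) ∝ n_i/√M_i.
x_CH₄(eff) = (n_CH₄/√M_CH₄) / (n_CH₄/√M_CH₄ + n_SF₆/√M_SF₆)
= (2.55/√16.04) / (2.55/√16.04 + 3.24/√146.06) = 0.6367/(0.6367 + 0.2681) = 0.7037.

0.7037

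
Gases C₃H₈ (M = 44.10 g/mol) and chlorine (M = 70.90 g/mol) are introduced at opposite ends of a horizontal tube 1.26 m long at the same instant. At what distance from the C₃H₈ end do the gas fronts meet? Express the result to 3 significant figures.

0.704 m

The fronts meet when d_C₃H₈ + d_Cl₂ = L with d_C₃H₈/d_Cl₂ = √(M_Cl₂/M_C₃H₈) (Graham's law). Here √(M_Cl₂/M_C₃H₈) = √(70.90/44.10) = 1.268.
With d_C₃H₈ + d_Cl₂ = 1.26 m, d_Cl₂ = 1.26/(1 + 1.268) = 0.5556 m.
d_C₃H₈ = 1.26 − 0.5556 = 0.704 m.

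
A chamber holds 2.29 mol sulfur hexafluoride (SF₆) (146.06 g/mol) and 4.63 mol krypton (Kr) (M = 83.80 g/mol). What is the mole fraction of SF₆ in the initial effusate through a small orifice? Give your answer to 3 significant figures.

The effusion rate of species i is ∝ p_i/√M_i ∝ n_i/√M_i.
x_SF₆(eff) = (n_SF₆/√M_SF₆) / (n_SF₆/√M_SF₆ + n_Kr/√M_Kr)
= (2.29/√146.06) / (2.29/√146.06 + 4.63/√83.80) = 0.1895/(0.1895 + 0.5058) = 0.273.

0.273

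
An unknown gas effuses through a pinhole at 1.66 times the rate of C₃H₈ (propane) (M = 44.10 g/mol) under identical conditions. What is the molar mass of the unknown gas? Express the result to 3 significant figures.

16.0 g/mol

Graham's law gives rate_X/rate_C₃H₈ = √(M_C₃H₈/M_X).
1.66 = √(44.10/M_X)
M_X = 44.10 / 1.66² = 44.10 / 2.756 = 16.0 g/mol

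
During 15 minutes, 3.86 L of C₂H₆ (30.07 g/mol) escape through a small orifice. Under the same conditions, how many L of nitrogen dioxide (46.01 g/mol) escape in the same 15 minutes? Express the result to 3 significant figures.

3.12 L

Since effusion rate ∝ 1/√M, rate_NO₂/rate_C₂H₆ = √(M_C₂H₆/M_NO₂) = √(30.07/46.01) = √0.6536 = 0.8084.
So the volume for NO₂ is 3.86 × 0.8084 = 3.12 L.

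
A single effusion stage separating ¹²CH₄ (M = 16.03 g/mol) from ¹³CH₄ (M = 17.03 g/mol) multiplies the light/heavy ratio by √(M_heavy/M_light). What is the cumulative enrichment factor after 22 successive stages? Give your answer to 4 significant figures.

1.946

Each stage multiplies the ratio by α = √(17.03/16.03), so after 22 stages the overall factor is α^22 = (17.03/16.03)^(22/2).
= 1.06238^11 = 1.946.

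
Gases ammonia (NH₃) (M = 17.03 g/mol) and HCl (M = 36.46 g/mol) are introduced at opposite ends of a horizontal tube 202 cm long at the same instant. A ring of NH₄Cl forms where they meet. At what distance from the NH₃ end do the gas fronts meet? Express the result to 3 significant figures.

120 cm

In equal time, each gas travels a distance ∝ its rate ∝ 1/√M, so d_NH₃/d_HCl = √(M_HCl/M_NH₃) = √(36.46/17.03) = 1.463.
With d_NH₃ + d_HCl = 202 cm, d_HCl = 202/(1 + 1.463) = 82.01 cm.
d_NH₃ = 202 − 82.01 = 120 cm.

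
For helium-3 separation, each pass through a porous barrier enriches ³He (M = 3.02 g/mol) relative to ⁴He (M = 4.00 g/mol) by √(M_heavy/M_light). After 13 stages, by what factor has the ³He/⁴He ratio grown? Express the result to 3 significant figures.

6.21

Overall factor = α^13 with α = √(4.00/3.02), i.e. (4.00/3.02)^(13/2).
= 1.32450^(13/2) = 6.21.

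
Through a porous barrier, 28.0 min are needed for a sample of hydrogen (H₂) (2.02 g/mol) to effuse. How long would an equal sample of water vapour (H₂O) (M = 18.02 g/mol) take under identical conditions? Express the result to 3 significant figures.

Since effusion rate ∝ 1/√M, t_H₂O/t_H₂ = √(M_H₂O/M_H₂) = √(18.02/2.02) = √8.921 = 2.987.
So the time for H₂O is 28.0 × 2.987 = 83.6 min.

83.6 min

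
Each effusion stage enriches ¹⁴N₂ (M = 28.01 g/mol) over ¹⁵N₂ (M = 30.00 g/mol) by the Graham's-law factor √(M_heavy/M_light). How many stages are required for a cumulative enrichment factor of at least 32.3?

Per stage α = (30.00/28.01)^(1/2) = 1.07105^0.5, giving ln α = 0.03432.
Need α^N ≥ 32.3 ⇒ N ≥ ln(32.3) / ln α = 3.475 / 0.03432 = 101.26.
Minimum whole number of stages: N = 102.

102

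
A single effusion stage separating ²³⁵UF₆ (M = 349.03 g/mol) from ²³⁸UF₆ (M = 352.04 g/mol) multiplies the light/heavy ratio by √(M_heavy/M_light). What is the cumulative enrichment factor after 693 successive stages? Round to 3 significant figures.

19.6

Each stage multiplies the ratio by α = √(352.04/349.03), so after 693 stages the overall factor is α^693 = (352.04/349.03)^(693/2).
= 1.00862^(693/2) = 19.6.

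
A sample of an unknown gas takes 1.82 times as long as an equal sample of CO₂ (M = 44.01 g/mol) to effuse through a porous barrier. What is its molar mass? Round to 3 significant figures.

146 g/mol

From Graham's law, t_X/t_CO₂ = √(M_X/M_CO₂).
1.82 = √(M_X/44.01)
M_X = 44.01 × 1.82² = 44.01 × 3.312 = 146 g/mol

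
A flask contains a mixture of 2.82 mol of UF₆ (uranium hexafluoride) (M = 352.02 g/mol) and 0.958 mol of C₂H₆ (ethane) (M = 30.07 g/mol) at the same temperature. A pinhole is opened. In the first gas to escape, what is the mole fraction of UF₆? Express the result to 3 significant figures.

0.462

Rate_i ∝ x_i/√M_i (Graham's law weighted by mole fraction), so the effusate composition follows n_i/√M_i.
So x_UF₆ in the escaping gas = (n_UF₆/√M_UF₆) / Σ(n_i/√M_i)
= (2.82/√352.02) / (2.82/√352.02 + 0.958/√30.07) = 0.1503/(0.1503 + 0.1747) = 0.462.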